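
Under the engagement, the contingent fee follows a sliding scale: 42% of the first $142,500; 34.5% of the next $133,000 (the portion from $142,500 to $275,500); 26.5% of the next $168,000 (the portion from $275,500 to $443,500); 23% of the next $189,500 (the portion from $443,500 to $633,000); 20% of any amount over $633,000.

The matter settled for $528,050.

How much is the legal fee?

First $142,500 at 42% = $59,850.00
Next $133,000 at 34.5% = $45,885.00
Next $168,000 at 26.5% = $44,520.00
Remaining $84,550 at 23% = $19,446.50
Fee: $59,850.00 + $45,885.00 + $44,520.00 + $19,446.50 = $169,701.50

$169,701.50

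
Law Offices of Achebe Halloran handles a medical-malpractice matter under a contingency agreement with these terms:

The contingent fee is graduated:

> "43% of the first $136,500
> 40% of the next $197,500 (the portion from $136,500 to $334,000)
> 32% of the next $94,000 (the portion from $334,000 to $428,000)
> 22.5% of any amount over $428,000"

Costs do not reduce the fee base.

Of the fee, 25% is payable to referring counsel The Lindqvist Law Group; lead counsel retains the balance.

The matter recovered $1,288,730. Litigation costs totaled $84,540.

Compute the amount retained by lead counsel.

$271,079.44

Fee base is the gross recovery, $1,288,730; costs are reimbursed separately.
First $136,500 at 43% = $58,695.00
Next $197,500 at 40% = $79,000.00
Next $94,000 at 32% = $30,080.00
Remaining $860,730 at 22.5% = $193,664.25
Fee: $58,695.00 + $79,000.00 + $30,080.00 + $193,664.25 = $361,439.25
Referral share: 25% of $361,439.25 = $90,359.81; lead counsel retains $361,439.25 − $90,359.81 = $271,079.44.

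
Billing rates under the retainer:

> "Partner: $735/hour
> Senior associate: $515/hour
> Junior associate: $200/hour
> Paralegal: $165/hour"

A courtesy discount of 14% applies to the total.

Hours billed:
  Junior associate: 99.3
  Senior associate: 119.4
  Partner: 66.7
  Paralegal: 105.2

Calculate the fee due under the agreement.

$127,050.81

Partner: 66.7 × $735 = $49,024.50
Senior associate: 119.4 × $515 = $61,491.00
Junior associate: 99.3 × $200 = $19,860.00
Paralegal: 105.2 × $165 = $17,358.00
Subtotal: $147,733.50
Less 14% discount: −$20,682.69
Total: $147,733.50 − $20,682.69 = $127,050.81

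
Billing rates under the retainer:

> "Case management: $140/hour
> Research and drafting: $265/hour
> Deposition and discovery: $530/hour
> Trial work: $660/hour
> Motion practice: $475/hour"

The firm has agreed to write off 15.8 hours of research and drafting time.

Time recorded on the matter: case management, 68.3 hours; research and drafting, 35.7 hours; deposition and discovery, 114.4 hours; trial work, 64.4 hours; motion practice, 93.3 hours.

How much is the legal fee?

$162,289.00

Case management: 68.3 × $140 = $9,562.00
Research and drafting: 35.7 × $265 = $9,460.50
Deposition and discovery: 114.4 × $530 = $60,632.00
Trial work: 64.4 × $660 = $42,504.00
Motion practice: 93.3 × $475 = $44,317.50
Subtotal: $166,476.00
Write-off: 15.8 × $265 = $4,187.00
Total: $166,476.00 − $4,187.00 = $162,289.00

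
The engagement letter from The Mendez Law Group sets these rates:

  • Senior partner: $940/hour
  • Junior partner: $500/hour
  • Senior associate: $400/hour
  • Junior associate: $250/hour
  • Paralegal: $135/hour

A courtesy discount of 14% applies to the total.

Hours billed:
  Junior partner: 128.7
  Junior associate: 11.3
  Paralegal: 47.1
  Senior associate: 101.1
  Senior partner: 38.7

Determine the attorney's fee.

$129,302.29

Senior partner: 38.7 × $940 = $36,378.00
Junior partner: 128.7 × $500 = $64,350.00
Senior associate: 101.1 × $400 = $40,440.00
Junior associate: 11.3 × $250 = $2,825.00
Paralegal: 47.1 × $135 = $6,358.50
Subtotal: $150,351.50
Less 14% discount: −$21,049.21
Total: $150,351.50 − $21,049.21 = $129,302.29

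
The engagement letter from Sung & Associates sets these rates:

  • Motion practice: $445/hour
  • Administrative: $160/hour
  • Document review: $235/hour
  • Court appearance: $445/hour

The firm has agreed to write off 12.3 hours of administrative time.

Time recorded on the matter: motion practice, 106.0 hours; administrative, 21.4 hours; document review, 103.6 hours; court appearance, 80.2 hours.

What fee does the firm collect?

Motion practice: 106.0 × $445 = $47,170.00
Administrative: 21.4 × $160 = $3,424.00
Document review: 103.6 × $235 = $24,346.00
Court appearance: 80.2 × $445 = $35,689.00
Subtotal: $110,629.00
Write-off: 12.3 × $160 = $1,968.00
Total: $110,629.00 − $1,968.00 = $108,661.00

$108,661.00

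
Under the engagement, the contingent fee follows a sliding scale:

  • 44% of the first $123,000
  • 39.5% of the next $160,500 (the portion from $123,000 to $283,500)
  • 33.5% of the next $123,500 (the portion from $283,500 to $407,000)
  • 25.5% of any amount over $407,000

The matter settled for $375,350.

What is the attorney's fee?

First $123,000 at 44% = $54,120.00
Next $160,500 at 39.5% = $63,397.50
Remaining $91,850 at 33.5% = $30,769.75
Fee: $54,120.00 + $63,397.50 + $30,769.75 = $148,287.25

$148,287.25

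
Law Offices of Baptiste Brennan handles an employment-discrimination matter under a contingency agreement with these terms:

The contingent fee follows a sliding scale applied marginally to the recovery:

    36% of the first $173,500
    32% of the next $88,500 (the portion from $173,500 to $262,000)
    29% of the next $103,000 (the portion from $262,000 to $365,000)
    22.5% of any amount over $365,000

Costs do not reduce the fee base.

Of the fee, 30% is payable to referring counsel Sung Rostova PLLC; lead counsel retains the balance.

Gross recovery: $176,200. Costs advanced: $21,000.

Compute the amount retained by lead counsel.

Fee base is the gross recovery, $176,200; costs are reimbursed separately.
First $173,500 at 36% = $62,460.00
Remaining $2,700 at 32% = $864.00
Fee: $62,460.00 + $864.00 = $63,324.00
Referral share: 30% of $63,324.00 = $18,997.20; lead counsel retains $63,324.00 − $18,997.20 = $44,326.80.

$44,326.80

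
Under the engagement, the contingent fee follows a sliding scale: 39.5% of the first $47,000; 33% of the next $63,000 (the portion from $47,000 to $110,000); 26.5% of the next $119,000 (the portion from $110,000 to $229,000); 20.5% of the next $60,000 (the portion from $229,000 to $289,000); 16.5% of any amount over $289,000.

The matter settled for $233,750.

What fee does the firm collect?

$71,863.75

First $47,000 at 39.5% = $18,565.00
Next $63,000 at 33% = $20,790.00
Next $119,000 at 26.5% = $31,535.00
Remaining $4,750 at 20.5% = $973.75
Fee: $18,565.00 + $20,790.00 + $31,535.00 + $973.75 = $71,863.75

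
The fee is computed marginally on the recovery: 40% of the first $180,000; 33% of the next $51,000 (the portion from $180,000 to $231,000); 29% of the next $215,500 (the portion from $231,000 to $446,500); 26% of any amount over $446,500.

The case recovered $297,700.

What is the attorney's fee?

First $180,000 at 40% = $72,000.00
Next $51,000 at 33% = $16,830.00
Remaining $66,700 at 29% = $19,343.00
Fee: $72,000.00 + $16,830.00 + $19,343.00 = $108,173.00

$108,173.00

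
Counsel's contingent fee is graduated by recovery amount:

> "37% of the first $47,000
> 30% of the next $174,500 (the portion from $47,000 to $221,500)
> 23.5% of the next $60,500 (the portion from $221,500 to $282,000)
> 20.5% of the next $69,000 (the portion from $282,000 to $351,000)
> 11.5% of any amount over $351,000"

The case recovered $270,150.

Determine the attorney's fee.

First $47,000 at 37% = $17,390.00
Next $174,500 at 30% = $52,350.00
Remaining $48,650 at 23.5% = $11,432.75
Fee: $17,390.00 + $52,350.00 + $11,432.75 = $81,172.75

$81,172.75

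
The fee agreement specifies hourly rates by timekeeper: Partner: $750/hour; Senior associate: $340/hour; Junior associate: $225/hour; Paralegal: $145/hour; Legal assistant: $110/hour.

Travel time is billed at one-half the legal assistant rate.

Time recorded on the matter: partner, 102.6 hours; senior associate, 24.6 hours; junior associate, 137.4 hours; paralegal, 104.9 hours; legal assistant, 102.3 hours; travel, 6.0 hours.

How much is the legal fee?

$143,022.50

Partner: 102.6 × $750 = $76,950.00
Senior associate: 24.6 × $340 = $8,364.00
Junior associate: 137.4 × $225 = $30,915.00
Paralegal: 104.9 × $145 = $15,210.50
Legal assistant: 102.3 × $110 = $11,253.00
Subtotal: $76,950.00 + $8,364.00 + $30,915.00 + $15,210.50 + $11,253.00 = $142,692.50
Travel: 6.0 × ($110 ÷ 2) = 6.0 × $55.00 = $330.00
Total: $142,692.50 + $330.00 = $143,022.50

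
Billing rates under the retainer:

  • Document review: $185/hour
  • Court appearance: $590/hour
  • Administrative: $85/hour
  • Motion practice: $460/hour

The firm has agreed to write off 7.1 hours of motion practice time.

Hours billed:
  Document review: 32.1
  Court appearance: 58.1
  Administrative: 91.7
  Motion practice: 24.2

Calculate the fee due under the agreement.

Document review: 32.1 × $185 = $5,938.50
Court appearance: 58.1 × $590 = $34,279.00
Administrative: 91.7 × $85 = $7,794.50
Motion practice: 24.2 × $460 = $11,132.00
Subtotal: $59,144.00
Write-off: 7.1 × $460 = $3,266.00
Total: $59,144.00 − $3,266.00 = $55,878.00

$55,878.00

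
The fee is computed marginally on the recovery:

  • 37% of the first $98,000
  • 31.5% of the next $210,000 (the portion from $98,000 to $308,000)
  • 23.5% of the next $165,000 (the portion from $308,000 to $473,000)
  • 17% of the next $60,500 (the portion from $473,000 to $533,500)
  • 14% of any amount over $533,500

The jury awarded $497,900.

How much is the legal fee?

First $98,000 at 37% = $36,260.00
Next $210,000 at 31.5% = $66,150.00
Next $165,000 at 23.5% = $38,775.00
Remaining $24,900 at 17% = $4,233.00
Fee: $36,260.00 + $66,150.00 + $38,775.00 + $4,233.00 = $145,418.00

$145,418.00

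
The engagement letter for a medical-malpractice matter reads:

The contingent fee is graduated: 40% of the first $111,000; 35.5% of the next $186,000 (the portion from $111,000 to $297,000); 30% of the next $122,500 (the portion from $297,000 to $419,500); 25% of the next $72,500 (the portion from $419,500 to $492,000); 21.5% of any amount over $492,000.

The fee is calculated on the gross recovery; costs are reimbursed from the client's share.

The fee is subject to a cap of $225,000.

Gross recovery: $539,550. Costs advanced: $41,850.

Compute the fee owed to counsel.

Fee base is the gross recovery, $539,550; costs are reimbursed separately.
First $111,000 at 40% = $44,400.00
Next $186,000 at 35.5% = $66,030.00
Next $122,500 at 30% = $36,750.00
Next $72,500 at 25% = $18,125.00
Remaining $47,550 at 21.5% = $10,223.25
Fee: $44,400.00 + $66,030.00 + $36,750.00 + $18,125.00 + $10,223.25 = $175,528.25
$175,528.25 is under the $225,000 cap.

$175,528.25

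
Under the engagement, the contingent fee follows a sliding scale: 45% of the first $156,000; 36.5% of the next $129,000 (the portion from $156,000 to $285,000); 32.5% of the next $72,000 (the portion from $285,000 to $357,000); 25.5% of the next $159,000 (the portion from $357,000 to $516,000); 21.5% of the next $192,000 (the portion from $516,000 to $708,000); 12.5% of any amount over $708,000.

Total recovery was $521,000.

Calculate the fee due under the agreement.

$182,305.00

First $156,000 at 45% = $70,200.00
Next $129,000 at 36.5% = $47,085.00
Next $72,000 at 32.5% = $23,400.00
Next $159,000 at 25.5% = $40,545.00
Remaining $5,000 at 21.5% = $1,075.00
Fee: $70,200.00 + $47,085.00 + $23,400.00 + $40,545.00 + $1,075.00 = $182,305.00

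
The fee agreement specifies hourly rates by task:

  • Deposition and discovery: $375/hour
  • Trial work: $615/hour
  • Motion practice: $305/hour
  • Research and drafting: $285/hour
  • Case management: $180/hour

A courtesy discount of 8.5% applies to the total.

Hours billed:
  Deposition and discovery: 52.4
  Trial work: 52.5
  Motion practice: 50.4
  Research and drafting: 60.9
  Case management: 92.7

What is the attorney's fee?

Deposition and discovery: 52.4 × $375 = $19,650.00
Trial work: 52.5 × $615 = $32,287.50
Motion practice: 50.4 × $305 = $15,372.00
Research and drafting: 60.9 × $285 = $17,356.50
Case management: 92.7 × $180 = $16,686.00
Subtotal: $101,352.00
Less 8.5% discount: −$8,614.92
Total: $101,352.00 − $8,614.92 = $92,737.08

$92,737.08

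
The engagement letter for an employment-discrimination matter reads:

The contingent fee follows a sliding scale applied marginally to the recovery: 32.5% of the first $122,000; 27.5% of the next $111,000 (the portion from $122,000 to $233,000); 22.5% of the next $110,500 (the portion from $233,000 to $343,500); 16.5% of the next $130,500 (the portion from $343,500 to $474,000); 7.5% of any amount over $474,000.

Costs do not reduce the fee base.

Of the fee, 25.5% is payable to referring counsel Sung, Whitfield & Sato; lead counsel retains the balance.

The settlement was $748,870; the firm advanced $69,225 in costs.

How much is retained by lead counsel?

Fee base is the gross recovery, $748,870; costs are reimbursed separately.
First $122,000 at 32.5% = $39,650.00
Next $111,000 at 27.5% = $30,525.00
Next $110,500 at 22.5% = $24,862.50
Next $130,500 at 16.5% = $21,532.50
Remaining $274,870 at 7.5% = $20,615.25
Fee: $39,650.00 + $30,525.00 + $24,862.50 + $21,532.50 + $20,615.25 = $137,185.25
Referral share: 25.5% of $137,185.25 = $34,982.24; lead counsel retains $137,185.25 − $34,982.24 = $102,203.01.

$102,203.01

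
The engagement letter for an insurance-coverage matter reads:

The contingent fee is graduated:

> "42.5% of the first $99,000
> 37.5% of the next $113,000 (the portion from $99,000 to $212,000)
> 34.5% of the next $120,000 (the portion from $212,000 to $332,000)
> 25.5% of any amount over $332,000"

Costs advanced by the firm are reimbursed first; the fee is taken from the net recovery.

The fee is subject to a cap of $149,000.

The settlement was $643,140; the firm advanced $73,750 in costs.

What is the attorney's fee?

$149,000.00

Fee base (net of costs): $643,140 − $73,750 = $569,390
First $99,000 at 42.5% = $42,075.00
Next $113,000 at 37.5% = $42,375.00
Next $120,000 at 34.5% = $41,400.00
Remaining $237,390 at 25.5% = $60,534.45
Fee: $42,075.00 + $42,375.00 + $41,400.00 + $60,534.45 = $186,384.45
$186,384.45 exceeds the $149,000 cap, so the fee is capped at $149,000.00.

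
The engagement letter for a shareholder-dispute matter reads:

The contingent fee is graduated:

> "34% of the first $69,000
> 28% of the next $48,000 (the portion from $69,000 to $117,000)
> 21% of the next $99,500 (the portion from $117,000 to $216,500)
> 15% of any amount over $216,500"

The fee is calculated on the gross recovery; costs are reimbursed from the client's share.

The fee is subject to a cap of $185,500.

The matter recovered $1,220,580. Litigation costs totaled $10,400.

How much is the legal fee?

Fee base is the gross recovery, $1,220,580; costs are reimbursed separately.
First $69,000 at 34% = $23,460.00
Next $48,000 at 28% = $13,440.00
Next $99,500 at 21% = $20,895.00
Remaining $1,004,080 at 15% = $150,612.00
Fee: $23,460.00 + $13,440.00 + $20,895.00 + $150,612.00 = $208,407.00
$208,407.00 exceeds the $185,500 cap, so the fee is capped at $185,500.00.

$185,500.00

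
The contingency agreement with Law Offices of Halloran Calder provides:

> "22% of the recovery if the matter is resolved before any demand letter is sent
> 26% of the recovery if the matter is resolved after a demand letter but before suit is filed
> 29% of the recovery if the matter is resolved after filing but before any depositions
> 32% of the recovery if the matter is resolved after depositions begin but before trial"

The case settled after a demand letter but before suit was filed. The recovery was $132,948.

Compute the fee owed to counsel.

$34,566.48

The matter settled after a demand letter but before suit was filed, so the 26% rate applies.
$132,948 × 26% = $34,566.48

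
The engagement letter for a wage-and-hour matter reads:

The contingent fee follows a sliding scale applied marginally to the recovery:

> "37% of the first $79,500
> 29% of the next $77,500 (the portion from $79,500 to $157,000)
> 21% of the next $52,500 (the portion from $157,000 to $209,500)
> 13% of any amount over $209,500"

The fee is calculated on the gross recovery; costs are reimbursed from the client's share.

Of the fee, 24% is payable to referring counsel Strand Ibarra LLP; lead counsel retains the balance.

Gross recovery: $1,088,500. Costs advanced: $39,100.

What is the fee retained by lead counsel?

Fee base is the gross recovery, $1,088,500; costs are reimbursed separately.
First $79,500 at 37% = $29,415.00
Next $77,500 at 29% = $22,475.00
Next $52,500 at 21% = $11,025.00
Remaining $879,000 at 13% = $114,270.00
Fee: $29,415.00 + $22,475.00 + $11,025.00 + $114,270.00 = $177,185.00
Referral share: 24% of $177,185.00 = $42,524.40; lead counsel retains $177,185.00 − $42,524.40 = $134,660.60.

$134,660.60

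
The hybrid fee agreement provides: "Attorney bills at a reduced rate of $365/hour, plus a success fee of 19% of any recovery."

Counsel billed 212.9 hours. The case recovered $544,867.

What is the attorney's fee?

$181,233.23

Hourly: 212.9 × $365 = $77,708.50
Success fee: 19% of $544,867 = $103,524.73
Total: $77,708.50 + $103,524.73 = $181,233.23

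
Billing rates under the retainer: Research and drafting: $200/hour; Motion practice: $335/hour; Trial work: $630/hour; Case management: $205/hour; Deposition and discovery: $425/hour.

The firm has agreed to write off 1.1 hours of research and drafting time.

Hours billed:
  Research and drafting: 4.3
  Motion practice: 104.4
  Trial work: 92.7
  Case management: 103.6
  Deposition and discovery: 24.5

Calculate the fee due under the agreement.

Research and drafting: 4.3 × $200 = $860.00
Motion practice: 104.4 × $335 = $34,974.00
Trial work: 92.7 × $630 = $58,401.00
Case management: 103.6 × $205 = $21,238.00
Deposition and discovery: 24.5 × $425 = $10,412.50
Subtotal: $125,885.50
Write-off: 1.1 × $200 = $220.00
Total: $125,885.50 − $220.00 = $125,665.50

$125,665.50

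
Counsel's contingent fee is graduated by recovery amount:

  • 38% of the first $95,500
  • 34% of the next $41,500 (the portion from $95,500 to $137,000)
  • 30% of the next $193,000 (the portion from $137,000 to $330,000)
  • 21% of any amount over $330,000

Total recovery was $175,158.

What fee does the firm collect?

First $95,500 at 38% = $36,290.00
Next $41,500 at 34% = $14,110.00
Remaining $38,158 at 30% = $11,447.40
Fee: $36,290.00 + $14,110.00 + $11,447.40 = $61,847.40

$61,847.40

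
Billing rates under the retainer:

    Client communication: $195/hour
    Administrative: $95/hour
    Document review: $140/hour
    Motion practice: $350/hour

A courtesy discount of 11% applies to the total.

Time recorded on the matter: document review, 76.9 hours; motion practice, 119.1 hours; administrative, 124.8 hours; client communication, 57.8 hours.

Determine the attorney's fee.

Client communication: 57.8 × $195 = $11,271.00
Administrative: 124.8 × $95 = $11,856.00
Document review: 76.9 × $140 = $10,766.00
Motion practice: 119.1 × $350 = $41,685.00
Subtotal: $75,578.00
Less 11% discount: −$8,313.58
Total: $75,578.00 − $8,313.58 = $67,264.42

$67,264.42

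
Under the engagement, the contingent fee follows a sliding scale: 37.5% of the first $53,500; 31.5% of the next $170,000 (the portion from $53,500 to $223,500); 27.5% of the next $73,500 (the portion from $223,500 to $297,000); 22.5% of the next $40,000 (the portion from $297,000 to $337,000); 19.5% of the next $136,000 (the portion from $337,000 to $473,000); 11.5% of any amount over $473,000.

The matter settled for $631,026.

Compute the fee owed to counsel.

$147,517.99

First $53,500 at 37.5% = $20,062.50
Next $170,000 at 31.5% = $53,550.00
Next $73,500 at 27.5% = $20,212.50
Next $40,000 at 22.5% = $9,000.00
Next $136,000 at 19.5% = $26,520.00
Remaining $158,026 at 11.5% = $18,172.99
Fee: $20,062.50 + $53,550.00 + $20,212.50 + $9,000.00 + $26,520.00 + $18,172.99 = $147,517.99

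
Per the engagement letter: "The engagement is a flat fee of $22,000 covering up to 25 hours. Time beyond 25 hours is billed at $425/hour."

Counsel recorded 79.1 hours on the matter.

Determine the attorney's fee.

Flat fee: $22,000.00
Excess hours: 79.1 − 25 = 54.1
Overrun: 54.1 × $425 = $22,992.50
Total: $22,000.00 + $22,992.50 = $44,992.50

$44,992.50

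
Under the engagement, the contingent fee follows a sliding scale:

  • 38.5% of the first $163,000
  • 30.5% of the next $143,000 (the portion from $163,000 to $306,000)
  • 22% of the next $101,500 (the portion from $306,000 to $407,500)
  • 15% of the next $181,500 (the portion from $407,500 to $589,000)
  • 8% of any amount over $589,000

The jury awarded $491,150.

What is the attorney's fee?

First $163,000 at 38.5% = $62,755.00
Next $143,000 at 30.5% = $43,615.00
Next $101,500 at 22% = $22,330.00
Remaining $83,650 at 15% = $12,547.50
Fee: $62,755.00 + $43,615.00 + $22,330.00 + $12,547.50 = $141,247.50

$141,247.50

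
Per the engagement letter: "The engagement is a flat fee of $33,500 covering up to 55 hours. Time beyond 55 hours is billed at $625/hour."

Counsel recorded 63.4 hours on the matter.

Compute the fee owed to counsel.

$38,750.00

Flat fee: $33,500.00
Excess hours: 63.4 − 55 = 8.4
Overrun: 8.4 × $625 = $5,250.00
Total: $33,500.00 + $5,250.00 = $38,750.00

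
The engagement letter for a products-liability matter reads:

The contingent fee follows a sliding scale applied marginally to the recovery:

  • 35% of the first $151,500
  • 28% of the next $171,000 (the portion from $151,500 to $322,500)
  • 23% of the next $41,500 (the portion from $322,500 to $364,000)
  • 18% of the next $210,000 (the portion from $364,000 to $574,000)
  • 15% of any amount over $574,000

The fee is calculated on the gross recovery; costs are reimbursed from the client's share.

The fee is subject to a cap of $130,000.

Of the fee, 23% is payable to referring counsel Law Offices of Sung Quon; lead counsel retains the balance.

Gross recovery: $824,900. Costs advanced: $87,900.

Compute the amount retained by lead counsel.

Fee base is the gross recovery, $824,900; costs are reimbursed separately.
First $151,500 at 35% = $53,025.00
Next $171,000 at 28% = $47,880.00
Next $41,500 at 23% = $9,545.00
Next $210,000 at 18% = $37,800.00
Remaining $250,900 at 15% = $37,635.00
Fee: $53,025.00 + $47,880.00 + $9,545.00 + $37,800.00 + $37,635.00 = $185,885.00
$185,885.00 exceeds the $130,000 cap, so the fee is capped at $130,000.00.
Referral share: 23% of $130,000.00 = $29,900.00; lead counsel retains $130,000.00 − $29,900.00 = $100,100.00.

$100,100.00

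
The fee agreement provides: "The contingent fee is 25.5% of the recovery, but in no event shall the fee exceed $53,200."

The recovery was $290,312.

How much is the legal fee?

25.5% of $290,312 = $74,029.56
That exceeds the $53,200 cap, so the fee is capped at $53,200.

$53,200.00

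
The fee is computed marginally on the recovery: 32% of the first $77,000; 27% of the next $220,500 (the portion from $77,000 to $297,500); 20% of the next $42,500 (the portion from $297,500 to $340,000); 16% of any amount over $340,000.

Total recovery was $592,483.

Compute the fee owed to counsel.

$133,072.28

First $77,000 at 32% = $24,640.00
Next $220,500 at 27% = $59,535.00
Next $42,500 at 20% = $8,500.00
Remaining $252,483 at 16% = $40,397.28
Fee: $24,640.00 + $59,535.00 + $8,500.00 + $40,397.28 = $133,072.28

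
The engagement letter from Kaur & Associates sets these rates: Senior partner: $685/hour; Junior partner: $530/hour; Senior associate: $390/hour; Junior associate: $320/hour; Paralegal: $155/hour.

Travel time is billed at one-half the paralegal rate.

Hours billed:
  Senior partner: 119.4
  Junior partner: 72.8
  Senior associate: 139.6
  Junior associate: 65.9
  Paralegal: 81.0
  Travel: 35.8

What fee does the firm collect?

$211,234.50

Senior partner: 119.4 × $685 = $81,789.00
Junior partner: 72.8 × $530 = $38,584.00
Senior associate: 139.6 × $390 = $54,444.00
Junior associate: 65.9 × $320 = $21,088.00
Paralegal: 81.0 × $155 = $12,555.00
Subtotal: $81,789.00 + $38,584.00 + $54,444.00 + $21,088.00 + $12,555.00 = $208,460.00
Travel: 35.8 × ($155 ÷ 2) = 35.8 × $77.50 = $2,774.50
Total: $208,460.00 + $2,774.50 = $211,234.50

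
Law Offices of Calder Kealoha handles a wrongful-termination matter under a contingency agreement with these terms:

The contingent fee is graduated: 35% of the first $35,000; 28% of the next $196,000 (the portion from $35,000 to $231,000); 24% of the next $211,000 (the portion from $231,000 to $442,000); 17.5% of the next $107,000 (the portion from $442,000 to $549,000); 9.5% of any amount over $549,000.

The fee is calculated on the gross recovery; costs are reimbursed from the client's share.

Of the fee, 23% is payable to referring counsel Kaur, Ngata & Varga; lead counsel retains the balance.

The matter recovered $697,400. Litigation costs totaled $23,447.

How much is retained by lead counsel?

$115,956.61

Fee base is the gross recovery, $697,400; costs are reimbursed separately.
First $35,000 at 35% = $12,250.00
Next $196,000 at 28% = $54,880.00
Next $211,000 at 24% = $50,640.00
Next $107,000 at 17.5% = $18,725.00
Remaining $148,400 at 9.5% = $14,098.00
Fee: $12,250.00 + $54,880.00 + $50,640.00 + $18,725.00 + $14,098.00 = $150,593.00
Referral share: 23% of $150,593.00 = $34,636.39; lead counsel retains $150,593.00 − $34,636.39 = $115,956.61.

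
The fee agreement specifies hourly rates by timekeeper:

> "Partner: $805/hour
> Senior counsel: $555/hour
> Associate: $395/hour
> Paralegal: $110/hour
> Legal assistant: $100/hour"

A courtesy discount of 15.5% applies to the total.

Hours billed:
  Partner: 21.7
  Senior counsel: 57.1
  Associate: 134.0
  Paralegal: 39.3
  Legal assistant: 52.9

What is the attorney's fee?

$94,388.19

Partner: 21.7 × $805 = $17,468.50
Senior counsel: 57.1 × $555 = $31,690.50
Associate: 134.0 × $395 = $52,930.00
Paralegal: 39.3 × $110 = $4,323.00
Legal assistant: 52.9 × $100 = $5,290.00
Subtotal: $111,702.00
Less 15.5% discount: −$17,313.81
Total: $111,702.00 − $17,313.81 = $94,388.19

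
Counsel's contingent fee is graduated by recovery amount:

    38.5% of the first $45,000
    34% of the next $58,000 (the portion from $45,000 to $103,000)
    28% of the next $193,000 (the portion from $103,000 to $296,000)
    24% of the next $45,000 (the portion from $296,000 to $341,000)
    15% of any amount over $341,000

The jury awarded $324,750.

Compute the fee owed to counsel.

$97,985.00

First $45,000 at 38.5% = $17,325.00
Next $58,000 at 34% = $19,720.00
Next $193,000 at 28% = $54,040.00
Remaining $28,750 at 24% = $6,900.00
Fee: $17,325.00 + $19,720.00 + $54,040.00 + $6,900.00 = $97,985.00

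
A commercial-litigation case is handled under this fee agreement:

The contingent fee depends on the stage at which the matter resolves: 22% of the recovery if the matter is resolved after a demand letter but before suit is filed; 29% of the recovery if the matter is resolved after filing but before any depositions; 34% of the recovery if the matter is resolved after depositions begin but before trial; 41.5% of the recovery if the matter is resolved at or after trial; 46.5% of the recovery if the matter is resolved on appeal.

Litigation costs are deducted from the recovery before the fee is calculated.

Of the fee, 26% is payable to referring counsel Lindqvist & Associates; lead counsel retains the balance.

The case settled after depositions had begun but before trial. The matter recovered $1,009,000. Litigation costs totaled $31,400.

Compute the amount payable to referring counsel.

$86,419.84

Fee base (net of costs): $1,009,000 − $31,400 = $977,600
The matter settled after depositions had begun but before trial, so the 34% rate applies.
$977,600 × 34% = $332,384.00
Referral share: 26% of $332,384.00 = $86,419.84; lead counsel retains $332,384.00 − $86,419.84 = $245,964.16.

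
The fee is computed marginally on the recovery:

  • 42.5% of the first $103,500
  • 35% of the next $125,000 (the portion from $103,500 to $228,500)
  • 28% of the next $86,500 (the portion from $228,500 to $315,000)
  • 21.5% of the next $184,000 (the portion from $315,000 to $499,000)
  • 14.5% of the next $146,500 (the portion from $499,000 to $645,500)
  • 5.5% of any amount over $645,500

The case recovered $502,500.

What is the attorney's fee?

$152,025.00

First $103,500 at 42.5% = $43,987.50
Next $125,000 at 35% = $43,750.00
Next $86,500 at 28% = $24,220.00
Next $184,000 at 21.5% = $39,560.00
Remaining $3,500 at 14.5% = $507.50
Fee: $43,987.50 + $43,750.00 + $24,220.00 + $39,560.00 + $507.50 = $152,025.00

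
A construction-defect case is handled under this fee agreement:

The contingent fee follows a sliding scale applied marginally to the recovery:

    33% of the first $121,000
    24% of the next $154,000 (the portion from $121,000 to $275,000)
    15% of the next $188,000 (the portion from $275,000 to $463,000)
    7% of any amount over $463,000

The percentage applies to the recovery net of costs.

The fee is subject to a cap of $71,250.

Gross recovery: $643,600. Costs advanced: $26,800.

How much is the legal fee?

Fee base (net of costs): $643,600 − $26,800 = $616,800
First $121,000 at 33% = $39,930.00
Next $154,000 at 24% = $36,960.00
Next $188,000 at 15% = $28,200.00
Remaining $153,800 at 7% = $10,766.00
Fee: $39,930.00 + $36,960.00 + $28,200.00 + $10,766.00 = $115,856.00
$115,856.00 exceeds the $71,250 cap, so the fee is capped at $71,250.00.

$71,250.00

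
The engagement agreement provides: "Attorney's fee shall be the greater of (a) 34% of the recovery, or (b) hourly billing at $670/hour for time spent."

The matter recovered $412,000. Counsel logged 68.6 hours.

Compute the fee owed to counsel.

$140,080.00

(a) 34% of $412,000 = $140,080.00
(b) 68.6 × $670 = $45,962.00
The greater is (a): $140,080.00.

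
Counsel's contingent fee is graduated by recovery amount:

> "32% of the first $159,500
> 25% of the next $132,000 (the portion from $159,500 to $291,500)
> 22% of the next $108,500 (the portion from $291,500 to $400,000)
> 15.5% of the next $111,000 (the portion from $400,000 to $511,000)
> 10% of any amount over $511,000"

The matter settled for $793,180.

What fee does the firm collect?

First $159,500 at 32% = $51,040.00
Next $132,000 at 25% = $33,000.00
Next $108,500 at 22% = $23,870.00
Next $111,000 at 15.5% = $17,205.00
Remaining $282,180 at 10% = $28,218.00
Fee: $51,040.00 + $33,000.00 + $23,870.00 + $17,205.00 + $28,218.00 = $153,333.00

$153,333.00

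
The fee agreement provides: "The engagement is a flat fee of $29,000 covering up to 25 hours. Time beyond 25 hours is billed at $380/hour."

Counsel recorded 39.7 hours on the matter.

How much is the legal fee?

Flat fee: $29,000.00
Excess hours: 39.7 − 25 = 14.7
Overrun: 14.7 × $380 = $5,586.00
Total: $29,000.00 + $5,586.00 = $34,586.00

$34,586.00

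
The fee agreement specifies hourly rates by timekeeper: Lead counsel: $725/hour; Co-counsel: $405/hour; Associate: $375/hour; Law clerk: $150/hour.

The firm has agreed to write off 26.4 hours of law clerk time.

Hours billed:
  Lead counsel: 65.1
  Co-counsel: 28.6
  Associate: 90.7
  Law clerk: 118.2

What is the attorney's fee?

$106,563.00

Lead counsel: 65.1 × $725 = $47,197.50
Co-counsel: 28.6 × $405 = $11,583.00
Associate: 90.7 × $375 = $34,012.50
Law clerk: 118.2 × $150 = $17,730.00
Subtotal: $110,523.00
Write-off: 26.4 × $150 = $3,960.00
Total: $110,523.00 − $3,960.00 = $106,563.00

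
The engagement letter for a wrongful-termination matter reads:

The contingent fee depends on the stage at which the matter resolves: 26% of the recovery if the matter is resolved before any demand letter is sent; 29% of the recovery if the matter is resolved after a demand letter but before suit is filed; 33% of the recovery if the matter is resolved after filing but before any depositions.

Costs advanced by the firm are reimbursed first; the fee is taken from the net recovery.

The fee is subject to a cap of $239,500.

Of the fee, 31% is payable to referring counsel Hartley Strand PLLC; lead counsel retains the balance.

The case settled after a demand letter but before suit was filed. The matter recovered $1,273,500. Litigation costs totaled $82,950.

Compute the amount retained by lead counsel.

$165,255.00

Fee base (net of costs): $1,273,500 − $82,950 = $1,190,550
The matter settled after a demand letter but before suit was filed, so the 29% rate applies.
$1,190,550 × 29% = $345,259.50
$345,259.50 exceeds the $239,500 cap, so the fee is capped at $239,500.00.
Referral share: 31% of $239,500.00 = $74,245.00; lead counsel retains $239,500.00 − $74,245.00 = $165,255.00.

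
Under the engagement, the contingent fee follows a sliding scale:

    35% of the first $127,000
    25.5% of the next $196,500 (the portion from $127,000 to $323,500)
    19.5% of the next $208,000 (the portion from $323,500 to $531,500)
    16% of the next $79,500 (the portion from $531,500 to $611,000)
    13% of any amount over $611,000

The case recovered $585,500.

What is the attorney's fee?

$143,757.50

First $127,000 at 35% = $44,450.00
Next $196,500 at 25.5% = $50,107.50
Next $208,000 at 19.5% = $40,560.00
Remaining $54,000 at 16% = $8,640.00
Fee: $44,450.00 + $50,107.50 + $40,560.00 + $8,640.00 = $143,757.50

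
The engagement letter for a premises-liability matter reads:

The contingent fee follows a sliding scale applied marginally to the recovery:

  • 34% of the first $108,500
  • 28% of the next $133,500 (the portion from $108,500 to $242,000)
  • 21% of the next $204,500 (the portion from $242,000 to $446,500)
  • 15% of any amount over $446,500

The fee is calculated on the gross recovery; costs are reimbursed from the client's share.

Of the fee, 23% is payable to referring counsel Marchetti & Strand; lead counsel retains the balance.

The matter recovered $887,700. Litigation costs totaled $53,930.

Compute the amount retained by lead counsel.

$141,214.15

Fee base is the gross recovery, $887,700; costs are reimbursed separately.
First $108,500 at 34% = $36,890.00
Next $133,500 at 28% = $37,380.00
Next $204,500 at 21% = $42,945.00
Remaining $441,200 at 15% = $66,180.00
Fee: $36,890.00 + $37,380.00 + $42,945.00 + $66,180.00 = $183,395.00
Referral share: 23% of $183,395.00 = $42,180.85; lead counsel retains $183,395.00 − $42,180.85 = $141,214.15.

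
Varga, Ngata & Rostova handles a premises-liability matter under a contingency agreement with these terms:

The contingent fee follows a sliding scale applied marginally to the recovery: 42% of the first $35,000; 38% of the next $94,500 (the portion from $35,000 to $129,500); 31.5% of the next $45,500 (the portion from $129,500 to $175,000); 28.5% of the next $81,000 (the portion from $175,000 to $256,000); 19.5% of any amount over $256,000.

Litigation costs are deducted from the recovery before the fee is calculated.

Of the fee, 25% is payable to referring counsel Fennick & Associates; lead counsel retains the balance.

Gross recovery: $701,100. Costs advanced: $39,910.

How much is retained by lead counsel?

Fee base (net of costs): $701,100 − $39,910 = $661,190
First $35,000 at 42% = $14,700.00
Next $94,500 at 38% = $35,910.00
Next $45,500 at 31.5% = $14,332.50
Next $81,000 at 28.5% = $23,085.00
Remaining $405,190 at 19.5% = $79,012.05
Fee: $14,700.00 + $35,910.00 + $14,332.50 + $23,085.00 + $79,012.05 = $167,039.55
Referral share: 25% of $167,039.55 = $41,759.89; lead counsel retains $167,039.55 − $41,759.89 = $125,279.66.

$125,279.66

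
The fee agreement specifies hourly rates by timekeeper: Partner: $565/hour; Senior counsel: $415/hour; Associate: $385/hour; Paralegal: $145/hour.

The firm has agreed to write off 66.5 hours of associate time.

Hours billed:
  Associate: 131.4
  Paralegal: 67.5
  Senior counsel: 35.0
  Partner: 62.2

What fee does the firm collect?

Partner: 62.2 × $565 = $35,143.00
Senior counsel: 35.0 × $415 = $14,525.00
Associate: 131.4 × $385 = $50,589.00
Paralegal: 67.5 × $145 = $9,787.50
Subtotal: $110,044.50
Write-off: 66.5 × $385 = $25,602.50
Total: $110,044.50 − $25,602.50 = $84,442.00

$84,442.00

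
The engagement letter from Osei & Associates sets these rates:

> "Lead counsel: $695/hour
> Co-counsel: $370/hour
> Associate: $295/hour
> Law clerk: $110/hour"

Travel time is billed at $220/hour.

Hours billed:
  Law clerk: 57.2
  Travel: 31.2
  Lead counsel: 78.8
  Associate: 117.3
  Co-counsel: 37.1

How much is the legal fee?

Lead counsel: 78.8 × $695 = $54,766.00
Co-counsel: 37.1 × $370 = $13,727.00
Associate: 117.3 × $295 = $34,603.50
Law clerk: 57.2 × $110 = $6,292.00
Subtotal: $54,766.00 + $13,727.00 + $34,603.50 + $6,292.00 = $109,388.50
Travel: 31.2 × $220 = $6,864.00
Total: $109,388.50 + $6,864.00 = $116,252.50

$116,252.50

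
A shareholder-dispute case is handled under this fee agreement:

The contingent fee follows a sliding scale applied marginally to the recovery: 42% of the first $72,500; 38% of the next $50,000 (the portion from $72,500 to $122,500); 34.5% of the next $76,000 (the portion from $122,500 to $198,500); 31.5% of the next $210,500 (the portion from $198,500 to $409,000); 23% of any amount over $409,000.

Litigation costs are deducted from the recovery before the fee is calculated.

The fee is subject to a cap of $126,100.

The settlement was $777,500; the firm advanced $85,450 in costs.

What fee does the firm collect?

Fee base (net of costs): $777,500 − $85,450 = $692,050
First $72,500 at 42% = $30,450.00
Next $50,000 at 38% = $19,000.00
Next $76,000 at 34.5% = $26,220.00
Next $210,500 at 31.5% = $66,307.50
Remaining $283,050 at 23% = $65,101.50
Fee: $30,450.00 + $19,000.00 + $26,220.00 + $66,307.50 + $65,101.50 = $207,079.00
$207,079.00 exceeds the $126,100 cap, so the fee is capped at $126,100.00.

$126,100.00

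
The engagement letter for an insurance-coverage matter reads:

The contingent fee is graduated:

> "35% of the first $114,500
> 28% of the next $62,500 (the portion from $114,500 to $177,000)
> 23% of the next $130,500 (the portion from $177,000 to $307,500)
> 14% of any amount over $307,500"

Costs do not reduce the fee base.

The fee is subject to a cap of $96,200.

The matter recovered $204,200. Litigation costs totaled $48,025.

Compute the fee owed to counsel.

$63,831.00

Fee base is the gross recovery, $204,200; costs are reimbursed separately.
First $114,500 at 35% = $40,075.00
Next $62,500 at 28% = $17,500.00
Remaining $27,200 at 23% = $6,256.00
Fee: $40,075.00 + $17,500.00 + $6,256.00 = $63,831.00
$63,831.00 is under the $96,200 cap.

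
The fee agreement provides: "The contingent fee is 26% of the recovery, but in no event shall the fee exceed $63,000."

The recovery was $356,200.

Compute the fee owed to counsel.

26% of $356,200 = $92,612.00
That exceeds the $63,000 cap, so the fee is capped at $63,000.

$63,000.00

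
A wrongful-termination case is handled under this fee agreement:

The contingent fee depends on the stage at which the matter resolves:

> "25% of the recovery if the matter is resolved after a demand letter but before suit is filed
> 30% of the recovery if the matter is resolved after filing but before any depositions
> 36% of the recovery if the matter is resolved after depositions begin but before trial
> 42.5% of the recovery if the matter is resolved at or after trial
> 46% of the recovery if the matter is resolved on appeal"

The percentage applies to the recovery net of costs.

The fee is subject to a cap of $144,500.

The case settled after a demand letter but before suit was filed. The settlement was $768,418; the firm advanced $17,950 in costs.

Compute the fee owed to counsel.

$144,500.00

Fee base (net of costs): $768,418 − $17,950 = $750,468
The matter settled after a demand letter but before suit was filed, so the 25% rate applies.
$750,468 × 25% = $187,617.00
$187,617.00 exceeds the $144,500 cap, so the fee is capped at $144,500.00.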